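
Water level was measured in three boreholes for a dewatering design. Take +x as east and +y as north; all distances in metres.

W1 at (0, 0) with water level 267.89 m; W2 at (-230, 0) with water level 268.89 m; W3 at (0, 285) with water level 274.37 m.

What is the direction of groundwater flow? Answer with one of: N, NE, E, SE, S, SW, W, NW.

S

∂h/∂x = (268.89 − 267.89) / (-230 − 0) = -0.004348
∂h/∂y = (274.37 − 267.89) / (285 − 0) = +0.02274
Flow = −∇h = (+0.004348 east, -0.02274 north), which points south.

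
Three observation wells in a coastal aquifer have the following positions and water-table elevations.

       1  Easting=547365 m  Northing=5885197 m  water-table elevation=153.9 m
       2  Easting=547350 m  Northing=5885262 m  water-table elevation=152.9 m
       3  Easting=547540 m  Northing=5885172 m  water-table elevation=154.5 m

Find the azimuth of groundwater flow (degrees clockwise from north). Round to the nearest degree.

355°

With h = a·x + b·y + c and 1 as origin, the differences give:
  (-15)·a + 65·b = -1.0
  175·a + (-25)·b = +0.6
Eliminate b (×(-25) and ×65, subtract): -11000·a = -14.00 → a = ∂h/∂x = +0.001273
Back-substitute: b = ∂h/∂y = -0.01509.
Flow direction (−∇h) has components (-0.001273 E, +0.01509 N).
Azimuth = atan2(E, N) = atan2(-0.001273, +0.01509) = 355.2° ≈ 355°.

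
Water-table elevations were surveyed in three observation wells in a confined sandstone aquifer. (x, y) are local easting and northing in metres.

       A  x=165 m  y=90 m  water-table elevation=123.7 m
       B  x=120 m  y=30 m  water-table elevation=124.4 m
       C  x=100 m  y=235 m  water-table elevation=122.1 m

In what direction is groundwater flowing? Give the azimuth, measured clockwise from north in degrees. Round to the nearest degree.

003°

Differences from A: to B (Δx, Δy, Δh) = (-45, -60, +0.7); to C = (-65, 145, -1.6).
Solve a·Δx + b·Δy = Δh: det = (-45)·145 − (-65)·(-60) = -10425.
∂h/∂x = [(+0.7)·145 − (-1.6)·(-60)] / -10425 = -0.0005276
∂h/∂y = [(-45)·(-1.6) − (-65)·(+0.7)] / -10425 = -0.01127
Flow direction (−∇h) has components (+0.0005276 E, +0.01127 N).
Azimuth = atan2(E, N) = atan2(+0.0005276, +0.01127) = 2.7° ≈ 003°.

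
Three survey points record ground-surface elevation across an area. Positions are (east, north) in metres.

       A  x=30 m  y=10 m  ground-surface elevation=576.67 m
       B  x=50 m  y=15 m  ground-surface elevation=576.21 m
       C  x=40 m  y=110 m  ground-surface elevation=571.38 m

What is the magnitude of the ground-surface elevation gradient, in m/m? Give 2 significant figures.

0.053 m/m

Three-point gradient (reference A): Δ to B = (20, 5, -0.46), Δ to C = (10, 100, -5.29).
∂z/∂x = -0.01003, ∂z/∂y = -0.05190 (det = 1950).
|∇f| = √(-0.01003² + -0.05190²) = 0.05286 m/m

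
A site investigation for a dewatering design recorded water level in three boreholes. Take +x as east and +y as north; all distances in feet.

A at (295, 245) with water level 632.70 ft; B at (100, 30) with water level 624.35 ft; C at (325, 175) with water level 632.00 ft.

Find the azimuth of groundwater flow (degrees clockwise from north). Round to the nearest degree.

Differences from A: to B (Δx, Δy, Δh) = (-195, -215, -8.35); to C = (30, -70, -0.70).
Solve a·Δx + b·Δy = Δh: det = (-195)·(-70) − 30·(-215) = 20100.
∂h/∂x = [(-8.35)·(-70) − (-0.70)·(-215)] / 20100 = +0.02159
∂h/∂y = [(-195)·(-0.70) − 30·(-8.35)] / 20100 = +0.01925
Flow direction (−∇h) has components (-0.02159 E, -0.01925 N).
Azimuth = atan2(E, N) = atan2(-0.02159, -0.01925) = 228.3° ≈ 228°.

228°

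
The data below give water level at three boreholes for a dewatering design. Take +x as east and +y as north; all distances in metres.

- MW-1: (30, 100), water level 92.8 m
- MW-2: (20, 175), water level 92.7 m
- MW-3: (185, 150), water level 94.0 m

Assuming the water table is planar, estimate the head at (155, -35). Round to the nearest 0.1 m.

Taking MW-1 as reference: MW-2−MW-1 = (-10, 75, -0.1); MW-3−MW-1 = (155, 50, +1.2).
Determinant of the coordinate differences = (-10)·50 − 155·75 = -12125.
∂h/∂x = [(-0.1)·50 − (+1.2)·75] / -12125 = +0.007835
∂h/∂y = [(-10)·(+1.2) − 155·(-0.1)] / -12125 = -0.0002887
h(155, -35) = 92.8 + (+0.007835)·(125) + (-0.0002887)·(-135) = 92.8 +0.979 +0.039 = 93.818 m.

93.8 m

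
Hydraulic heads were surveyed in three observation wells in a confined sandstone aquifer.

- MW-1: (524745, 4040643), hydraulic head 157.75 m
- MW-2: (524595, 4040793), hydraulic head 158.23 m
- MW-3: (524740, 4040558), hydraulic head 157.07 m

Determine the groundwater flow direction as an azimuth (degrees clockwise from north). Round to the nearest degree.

210°

With h = a·x + b·y + c and MW-1 as origin, the differences give:
  (-150)·a + 150·b = +0.48
  (-5)·a + (-85)·b = -0.68
Eliminate b (×(-85) and ×150, subtract): 13500·a = 61.200 → a = ∂h/∂x = +0.004533
Back-substitute: b = ∂h/∂y = +0.007733.
Flow direction (−∇h) has components (-0.004533 E, -0.007733 N).
Azimuth = atan2(E, N) = atan2(-0.004533, -0.007733) = 210.4° ≈ 210°.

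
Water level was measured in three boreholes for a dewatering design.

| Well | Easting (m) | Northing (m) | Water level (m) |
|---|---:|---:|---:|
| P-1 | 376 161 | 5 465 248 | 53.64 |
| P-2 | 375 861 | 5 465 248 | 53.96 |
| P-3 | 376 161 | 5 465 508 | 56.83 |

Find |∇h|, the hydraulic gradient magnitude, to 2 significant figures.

∂h/∂x = (53.96 − 53.64) / (375861 − 376161) = -0.001067
∂h/∂y = (56.83 − 53.64) / (5465508 − 5465248) = +0.01227
|∇h| = √(-0.001067² + 0.01227²) = 0.01232

0.012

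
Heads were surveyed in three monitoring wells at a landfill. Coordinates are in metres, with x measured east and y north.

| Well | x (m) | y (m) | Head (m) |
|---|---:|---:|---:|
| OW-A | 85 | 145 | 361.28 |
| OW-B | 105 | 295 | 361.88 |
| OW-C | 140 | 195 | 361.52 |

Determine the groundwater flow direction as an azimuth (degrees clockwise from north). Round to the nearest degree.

192°

Differences from OW-A: to OW-B (Δx, Δy, Δh) = (20, 150, +0.60); to OW-C = (55, 50, +0.24).
Solve a·Δx + b·Δy = Δh: det = 20·50 − 55·150 = -7250.
∂h/∂x = [(+0.60)·50 − (+0.24)·150] / -7250 = +0.0008276
∂h/∂y = [20·(+0.24) − 55·(+0.60)] / -7250 = +0.003890
Flow direction (−∇h) has components (-0.0008276 E, -0.003890 N).
Azimuth = atan2(E, N) = atan2(-0.0008276, -0.003890) = 192.0° ≈ 192°.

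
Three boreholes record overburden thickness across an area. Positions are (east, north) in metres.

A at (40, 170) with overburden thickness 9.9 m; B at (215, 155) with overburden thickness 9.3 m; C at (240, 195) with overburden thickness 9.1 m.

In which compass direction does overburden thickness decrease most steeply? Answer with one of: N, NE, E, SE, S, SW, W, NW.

NE

Differences from A: to B (Δx, Δy, Δh) = (175, -15, -0.6); to C = (200, 25, -0.8).
Solve a·Δx + b·Δy = Δd: det = 175·25 − 200·(-15) = 7375.
∂d/∂x = [(-0.6)·25 − (-0.8)·(-15)] / 7375 = -0.003661
∂d/∂y = [175·(-0.8) − 200·(-0.6)] / 7375 = -0.002712
Steepest decrease is along −∇f = (+0.003661 E, +0.002712 N) → northeast.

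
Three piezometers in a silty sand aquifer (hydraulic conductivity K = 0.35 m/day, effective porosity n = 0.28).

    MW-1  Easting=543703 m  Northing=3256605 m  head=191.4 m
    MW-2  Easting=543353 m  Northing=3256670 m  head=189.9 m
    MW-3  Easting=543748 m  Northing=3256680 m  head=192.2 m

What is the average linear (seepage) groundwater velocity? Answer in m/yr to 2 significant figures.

4.2 m/yr

With h = a·x + b·y + c and MW-1 as origin, the differences give:
  (-350)·a + 65·b = -1.5
  45·a + 75·b = +0.8
Eliminate b (×75 and ×65, subtract): -29175·a = -164.50 → a = ∂h/∂x = +0.005638
Back-substitute: b = ∂h/∂y = +0.007284.
|∇h| = √(0.005638² + 0.007284²) = 0.009211
Seepage velocity v = K·i/n = 0.35 × 0.009211 / 0.28 = 0.01151 m/day = 4.204 m/yr.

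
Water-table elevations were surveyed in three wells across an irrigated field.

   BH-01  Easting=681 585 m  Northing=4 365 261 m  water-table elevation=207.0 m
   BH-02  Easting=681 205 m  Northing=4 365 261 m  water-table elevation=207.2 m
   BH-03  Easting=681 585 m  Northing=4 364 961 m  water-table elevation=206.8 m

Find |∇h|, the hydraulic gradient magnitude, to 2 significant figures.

0.00085

∂h/∂x = (207.2 − 207.0) / (681205 − 681585) = -0.0005263
∂h/∂y = (206.8 − 207.0) / (4364961 − 4365261) = +0.0006667
|∇h| = √(-0.0005263² + 0.0006667²) = 0.0008494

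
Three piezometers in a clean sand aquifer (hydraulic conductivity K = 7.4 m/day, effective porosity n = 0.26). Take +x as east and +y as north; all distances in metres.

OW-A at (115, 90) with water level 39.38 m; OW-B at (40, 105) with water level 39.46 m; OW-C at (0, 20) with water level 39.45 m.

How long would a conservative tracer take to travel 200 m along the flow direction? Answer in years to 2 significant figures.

17 years

Taking OW-A as reference: OW-B−OW-A = (-75, 15, +0.08); OW-C−OW-A = (-115, -70, +0.07).
Solve a·Δx + b·Δy = Δh: det = (-75)·(-70) − (-115)·15 = 6975.
∂h/∂x = [(+0.08)·(-70) − (+0.07)·15] / 6975 = -0.0009534
∂h/∂y = [(-75)·(+0.07) − (-115)·(+0.08)] / 6975 = +0.0005663
|∇h| = √(-0.0009534² + 0.0005663²) = 0.001109
Seepage velocity v = K·i/n = 7.4 × 0.001109 / 0.26 = 0.03156 m/day.
t = 200 / 0.03156 = 6337 days = 17.3 years.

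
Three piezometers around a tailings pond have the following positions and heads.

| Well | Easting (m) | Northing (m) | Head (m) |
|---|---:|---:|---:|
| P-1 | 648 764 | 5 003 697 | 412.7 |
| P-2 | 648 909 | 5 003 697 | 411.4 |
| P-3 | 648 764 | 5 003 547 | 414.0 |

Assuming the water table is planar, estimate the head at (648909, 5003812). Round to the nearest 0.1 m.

∂h/∂x = (411.4 − 412.7) / (648909 − 648764) = -0.008966
∂h/∂y = (414.0 − 412.7) / (5003547 − 5003697) = -0.008667
h(648909, 5003812) = 412.7 + (-0.008966)·(145) + (-0.008667)·(115) = 412.7 -1.300 -0.997 = 410.403 m.

410.4 m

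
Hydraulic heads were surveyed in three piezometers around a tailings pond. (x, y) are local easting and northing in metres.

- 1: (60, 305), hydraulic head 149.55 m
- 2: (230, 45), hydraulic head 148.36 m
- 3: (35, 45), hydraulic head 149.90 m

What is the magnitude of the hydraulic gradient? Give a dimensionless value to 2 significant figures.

Differences from 1: to 2 (Δx, Δy, Δh) = (170, -260, -1.19); to 3 = (-25, -260, +0.35).
Solve a·Δx + b·Δy = Δh: det = 170·(-260) − (-25)·(-260) = -50700.
∂h/∂x = [(-1.19)·(-260) − (+0.35)·(-260)] / -50700 = -0.007897
∂h/∂y = [170·(+0.35) − (-25)·(-1.19)] / -50700 = -0.0005868
|∇h| = √(-0.007897² + -0.0005868²) = 0.007919

0.0079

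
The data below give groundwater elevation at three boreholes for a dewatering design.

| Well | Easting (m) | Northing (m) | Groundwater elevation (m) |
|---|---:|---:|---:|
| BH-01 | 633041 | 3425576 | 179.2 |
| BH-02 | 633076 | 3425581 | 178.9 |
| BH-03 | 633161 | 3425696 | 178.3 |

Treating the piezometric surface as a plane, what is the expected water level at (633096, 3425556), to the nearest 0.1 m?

178.7 m

Taking BH-01 as reference: BH-02−BH-01 = (35, 5, -0.3); BH-03−BH-01 = (120, 120, -0.9).
Solve a·Δx + b·Δy = Δh: det = 35·120 − 120·5 = 3600.
∂h/∂x = [(-0.3)·120 − (-0.9)·5] / 3600 = -0.008750
∂h/∂y = [35·(-0.9) − 120·(-0.3)] / 3600 = +0.001250
h(633096, 3425556) = 179.2 + (-0.008750)·(55) + (+0.001250)·(-20) = 179.2 -0.481 -0.025 = 178.694 m.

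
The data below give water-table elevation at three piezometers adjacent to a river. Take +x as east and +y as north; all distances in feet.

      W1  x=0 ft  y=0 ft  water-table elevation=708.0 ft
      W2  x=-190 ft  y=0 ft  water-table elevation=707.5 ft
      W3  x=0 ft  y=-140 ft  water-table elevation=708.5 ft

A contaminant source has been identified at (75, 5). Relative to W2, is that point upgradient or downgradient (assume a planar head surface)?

∂h/∂x = (707.5 − 708.0) / (-190 − 0) = +0.002632
∂h/∂y = (708.5 − 708.0) / (-140 − 0) = -0.003571
Head at (75, 5) = 708.0 + (+0.002632)·(75) + (-0.003571)·(5) = 708.18 ft.
That is higher than the 707.5 ft at W2, so the point is upgradient.

upgradient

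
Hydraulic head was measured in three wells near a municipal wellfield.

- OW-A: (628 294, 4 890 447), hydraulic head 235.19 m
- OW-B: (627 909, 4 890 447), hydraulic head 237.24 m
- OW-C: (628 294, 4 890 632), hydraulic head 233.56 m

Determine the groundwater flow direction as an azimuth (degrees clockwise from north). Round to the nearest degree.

∂h/∂x = (237.24 − 235.19) / (627909 − 628294) = -0.005325
∂h/∂y = (233.56 − 235.19) / (4890632 − 4890447) = -0.008811
Flow direction (−∇h) has components (+0.005325 E, +0.008811 N).
Azimuth = atan2(E, N) = atan2(+0.005325, +0.008811) = 31.1° ≈ 031°.

031°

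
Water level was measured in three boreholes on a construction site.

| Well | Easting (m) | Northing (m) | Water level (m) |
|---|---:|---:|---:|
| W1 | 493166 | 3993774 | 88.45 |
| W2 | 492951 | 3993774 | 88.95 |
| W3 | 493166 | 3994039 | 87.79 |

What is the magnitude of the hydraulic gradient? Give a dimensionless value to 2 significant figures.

0.0034

∂h/∂x = (88.95 − 88.45) / (492951 − 493166) = -0.002326
∂h/∂y = (87.79 − 88.45) / (3994039 − 3993774) = -0.002491
|∇h| = √(-0.002326² + -0.002491²) = 0.003408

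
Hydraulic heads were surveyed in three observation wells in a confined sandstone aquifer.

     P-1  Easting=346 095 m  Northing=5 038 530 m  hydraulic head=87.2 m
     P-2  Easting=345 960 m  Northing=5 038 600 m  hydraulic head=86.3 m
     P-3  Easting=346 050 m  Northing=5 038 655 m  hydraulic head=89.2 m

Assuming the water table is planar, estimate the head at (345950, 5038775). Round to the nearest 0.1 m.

90.1 m

With h = a·x + b·y + c and P-1 as origin, the differences give:
  (-135)·a + 70·b = -0.9
  (-45)·a + 125·b = +2.0
Eliminate b (×125 and ×70, subtract): -13725·a = -252.50 → a = ∂h/∂x = +0.01840
Back-substitute: b = ∂h/∂y = +0.02262.
h(345950, 5038775) = 87.2 + (+0.01840)·(-145) + (+0.02262)·(245) = 87.2 -2.668 +5.543 = 90.075 m.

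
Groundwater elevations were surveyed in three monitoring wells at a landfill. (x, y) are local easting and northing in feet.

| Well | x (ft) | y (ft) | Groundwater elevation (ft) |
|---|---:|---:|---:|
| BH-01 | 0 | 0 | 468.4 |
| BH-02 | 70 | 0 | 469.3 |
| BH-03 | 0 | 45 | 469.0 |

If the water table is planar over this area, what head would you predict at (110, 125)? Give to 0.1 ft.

471.5 ft

∂h/∂x = (469.3 − 468.4) / (70 − 0) = +0.01286
∂h/∂y = (469.0 − 468.4) / (45 − 0) = +0.01333
h(110, 125) = 468.4 + (+0.01286)·(110) + (+0.01333)·(125) = 468.4 +1.414 +1.667 = 471.481 ft.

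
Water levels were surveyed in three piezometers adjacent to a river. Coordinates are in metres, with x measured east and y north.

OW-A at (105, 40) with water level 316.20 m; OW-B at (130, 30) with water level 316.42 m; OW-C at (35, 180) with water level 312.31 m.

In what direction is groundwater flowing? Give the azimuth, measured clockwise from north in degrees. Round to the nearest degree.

006°

Differences from OW-A: to OW-B (Δx, Δy, Δh) = (25, -10, +0.22); to OW-C = (-70, 140, -3.89).
Determinant of the coordinate differences = 25·140 − (-70)·(-10) = 2800.
∂h/∂x = [(+0.22)·140 − (-3.89)·(-10)] / 2800 = -0.002893
∂h/∂y = [25·(-3.89) − (-70)·(+0.22)] / 2800 = -0.02923
Flow direction (−∇h) has components (+0.002893 E, +0.02923 N).
Azimuth = atan2(E, N) = atan2(+0.002893, +0.02923) = 5.7° ≈ 006°.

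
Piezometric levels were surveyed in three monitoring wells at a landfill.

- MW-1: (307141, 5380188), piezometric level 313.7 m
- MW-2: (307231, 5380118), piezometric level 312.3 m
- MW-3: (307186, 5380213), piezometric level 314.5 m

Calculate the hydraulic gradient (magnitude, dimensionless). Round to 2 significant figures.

Differences from MW-1: to MW-2 (Δx, Δy, Δh) = (90, -70, -1.4); to MW-3 = (45, 25, +0.8).
Determinant of the coordinate differences = 90·25 − 45·(-70) = 5400.
∂h/∂x = [(-1.4)·25 − (+0.8)·(-70)] / 5400 = +0.003889
∂h/∂y = [90·(+0.8) − 45·(-1.4)] / 5400 = +0.02500
|∇h| = √(0.003889² + 0.02500²) = 0.0253

0.025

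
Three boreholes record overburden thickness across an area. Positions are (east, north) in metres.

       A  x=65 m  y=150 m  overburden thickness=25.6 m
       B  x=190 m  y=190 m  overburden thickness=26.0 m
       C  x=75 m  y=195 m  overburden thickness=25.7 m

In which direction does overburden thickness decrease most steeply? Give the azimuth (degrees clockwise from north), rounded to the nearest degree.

239°

Taking A as reference: B−A = (125, 40, +0.4); C−A = (10, 45, +0.1).
Determinant of the coordinate differences = 125·45 − 10·40 = 5225.
∂d/∂x = [(+0.4)·45 − (+0.1)·40] / 5225 = +0.002679
∂d/∂y = [125·(+0.1) − 10·(+0.4)] / 5225 = +0.001627
Steepest decrease is along −∇f: components (-0.002679 E, -0.001627 N).
Azimuth = atan2(-0.002679, -0.001627) = 238.7° ≈ 239°.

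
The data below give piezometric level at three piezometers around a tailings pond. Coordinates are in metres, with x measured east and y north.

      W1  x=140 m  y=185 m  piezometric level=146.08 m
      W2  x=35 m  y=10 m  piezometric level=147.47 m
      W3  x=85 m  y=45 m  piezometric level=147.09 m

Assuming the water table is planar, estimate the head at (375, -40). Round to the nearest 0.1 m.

Taking W1 as reference: W2−W1 = (-105, -175, +1.39); W3−W1 = (-55, -140, +1.01).
Solve a·Δx + b·Δy = Δh: det = (-105)·(-140) − (-55)·(-175) = 5075.
∂h/∂x = [(+1.39)·(-140) − (+1.01)·(-175)] / 5075 = -0.003517
∂h/∂y = [(-105)·(+1.01) − (-55)·(+1.39)] / 5075 = -0.005833
h(375, -40) = 146.08 + (-0.003517)·(235) + (-0.005833)·(-225) = 146.08 -0.827 +1.312 = 146.566 m.

146.6 m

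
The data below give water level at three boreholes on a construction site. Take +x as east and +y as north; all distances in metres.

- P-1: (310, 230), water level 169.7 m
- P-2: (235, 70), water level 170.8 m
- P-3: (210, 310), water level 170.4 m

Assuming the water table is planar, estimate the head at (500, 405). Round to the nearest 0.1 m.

With h = a·x + b·y + c and P-1 as origin, the differences give:
  (-75)·a + (-160)·b = +1.1
  (-100)·a + 80·b = +0.7
Eliminate b (×80 and ×(-160), subtract): -22000·a = 200.00 → a = ∂h/∂x = -0.009091
Back-substitute: b = ∂h/∂y = -0.002614.
h(500, 405) = 169.7 + (-0.009091)·(190) + (-0.002614)·(175) = 169.7 -1.727 -0.457 = 167.515 m.

167.5 m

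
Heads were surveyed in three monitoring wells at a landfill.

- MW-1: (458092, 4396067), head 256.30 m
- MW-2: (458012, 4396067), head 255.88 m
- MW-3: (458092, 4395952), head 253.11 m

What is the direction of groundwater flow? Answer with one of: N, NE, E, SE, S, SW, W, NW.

∂h/∂x = (255.88 − 256.30) / (458012 − 458092) = +0.005250
∂h/∂y = (253.11 − 256.30) / (4395952 − 4396067) = +0.02774
Flow = −∇h = (-0.005250 east, -0.02774 north), which points south.

S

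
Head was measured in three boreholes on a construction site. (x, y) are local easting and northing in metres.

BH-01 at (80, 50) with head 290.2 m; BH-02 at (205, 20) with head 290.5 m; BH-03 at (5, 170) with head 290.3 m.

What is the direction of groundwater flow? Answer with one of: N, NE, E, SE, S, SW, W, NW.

Three-point gradient (reference BH-01): Δ to BH-02 = (125, -30, +0.3), Δ to BH-03 = (-75, 120, +0.1).
∂h/∂x = +0.003059, ∂h/∂y = +0.002745 (det = 12750).
Flow = −∇h = (-0.003059 east, -0.002745 north), which points southwest.

SW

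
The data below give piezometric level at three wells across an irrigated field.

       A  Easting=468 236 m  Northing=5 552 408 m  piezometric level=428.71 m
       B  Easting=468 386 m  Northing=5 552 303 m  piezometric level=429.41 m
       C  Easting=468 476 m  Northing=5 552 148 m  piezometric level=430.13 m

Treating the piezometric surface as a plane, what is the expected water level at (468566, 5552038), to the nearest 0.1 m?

Taking A as reference: B−A = (150, -105, +0.70); C−A = (240, -260, +1.42).
Solve a·Δx + b·Δy = Δh: det = 150·(-260) − 240·(-105) = -13800.
∂h/∂x = [(+0.70)·(-260) − (+1.42)·(-105)] / -13800 = +0.002384
∂h/∂y = [150·(+1.42) − 240·(+0.70)] / -13800 = -0.003261
h(468566, 5552038) = 428.71 + (+0.002384)·(330) + (-0.003261)·(-370) = 428.71 +0.787 +1.207 = 430.703 m.

430.7 m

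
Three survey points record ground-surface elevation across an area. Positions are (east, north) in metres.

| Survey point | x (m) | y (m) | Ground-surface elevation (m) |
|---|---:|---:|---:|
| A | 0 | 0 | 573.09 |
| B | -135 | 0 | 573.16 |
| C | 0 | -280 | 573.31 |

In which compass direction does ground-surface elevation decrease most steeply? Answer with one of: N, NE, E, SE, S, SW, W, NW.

∂z/∂x = (573.16 − 573.09) / (-135 − 0) = -0.0005185
∂z/∂y = (573.31 − 573.09) / (-280 − 0) = -0.0007857
Steepest decrease is along −∇f = (+0.0005185 E, +0.0007857 N) → northeast.

NE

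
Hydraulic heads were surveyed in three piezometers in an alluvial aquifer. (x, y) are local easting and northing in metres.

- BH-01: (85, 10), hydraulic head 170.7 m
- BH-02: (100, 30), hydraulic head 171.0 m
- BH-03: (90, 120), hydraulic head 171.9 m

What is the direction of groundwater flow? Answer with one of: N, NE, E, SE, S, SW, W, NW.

SW

Differences from BH-01: to BH-02 (Δx, Δy, Δh) = (15, 20, +0.3); to BH-03 = (5, 110, +1.2).
Solve a·Δx + b·Δy = Δh: det = 15·110 − 5·20 = 1550.
∂h/∂x = [(+0.3)·110 − (+1.2)·20] / 1550 = +0.005806
∂h/∂y = [15·(+1.2) − 5·(+0.3)] / 1550 = +0.01065
Flow = −∇h = (-0.005806 east, -0.01065 north), which points southwest.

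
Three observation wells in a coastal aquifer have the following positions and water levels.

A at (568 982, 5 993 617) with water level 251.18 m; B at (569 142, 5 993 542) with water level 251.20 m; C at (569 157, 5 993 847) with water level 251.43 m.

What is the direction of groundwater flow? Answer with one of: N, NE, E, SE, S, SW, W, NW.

SW

Taking A as reference: B−A = (160, -75, +0.02); C−A = (175, 230, +0.25).
Determinant of the coordinate differences = 160·230 − 175·(-75) = 49925.
∂h/∂x = [(+0.02)·230 − (+0.25)·(-75)] / 49925 = +0.0004677
∂h/∂y = [160·(+0.25) − 175·(+0.02)] / 49925 = +0.0007311
Flow = −∇h = (-0.0004677 east, -0.0007311 north), which points southwest.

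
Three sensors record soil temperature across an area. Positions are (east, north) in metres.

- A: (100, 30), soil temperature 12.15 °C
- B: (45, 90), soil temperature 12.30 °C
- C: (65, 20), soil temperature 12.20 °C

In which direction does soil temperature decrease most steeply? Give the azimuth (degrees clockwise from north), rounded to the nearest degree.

119°

Taking A as reference: B−A = (-55, 60, +0.15); C−A = (-35, -10, +0.05).
Determinant of the coordinate differences = (-55)·(-10) − (-35)·60 = 2650.
∂T/∂x = [(+0.15)·(-10) − (+0.05)·60] / 2650 = -0.001698
∂T/∂y = [(-55)·(+0.05) − (-35)·(+0.15)] / 2650 = +0.0009434
Steepest decrease is along −∇f: components (+0.001698 E, -0.0009434 N).
Azimuth = atan2(+0.001698, -0.0009434) = 119.1° ≈ 119°.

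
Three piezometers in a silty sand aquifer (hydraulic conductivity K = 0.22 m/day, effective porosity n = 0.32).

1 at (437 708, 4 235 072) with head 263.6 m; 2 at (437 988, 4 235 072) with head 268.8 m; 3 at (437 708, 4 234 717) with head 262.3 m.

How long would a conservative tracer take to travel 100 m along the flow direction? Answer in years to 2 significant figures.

21 years

∂h/∂x = (268.8 − 263.6) / (437988 − 437708) = +0.01857
∂h/∂y = (262.3 − 263.6) / (4234717 − 4235072) = +0.003662
|∇h| = √(0.01857² + 0.003662²) = 0.01893
Seepage velocity v = K·i/n = 0.22 × 0.01893 / 0.32 = 0.01301 m/day.
t = 100 / 0.01301 = 7686 days = 21 years.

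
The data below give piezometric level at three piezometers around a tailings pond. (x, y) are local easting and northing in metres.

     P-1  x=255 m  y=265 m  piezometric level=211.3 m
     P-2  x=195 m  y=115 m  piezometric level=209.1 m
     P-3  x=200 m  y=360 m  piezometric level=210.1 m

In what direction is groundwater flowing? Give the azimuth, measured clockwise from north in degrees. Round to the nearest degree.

Differences from P-1: to P-2 (Δx, Δy, Δh) = (-60, -150, -2.2); to P-3 = (-55, 95, -1.2).
Determinant of the coordinate differences = (-60)·95 − (-55)·(-150) = -13950.
∂h/∂x = [(-2.2)·95 − (-1.2)·(-150)] / -13950 = +0.02789
∂h/∂y = [(-60)·(-1.2) − (-55)·(-2.2)] / -13950 = +0.003513
Flow direction (−∇h) has components (-0.02789 E, -0.003513 N).
Azimuth = atan2(E, N) = atan2(-0.02789, -0.003513) = 262.8° ≈ 263°.

263°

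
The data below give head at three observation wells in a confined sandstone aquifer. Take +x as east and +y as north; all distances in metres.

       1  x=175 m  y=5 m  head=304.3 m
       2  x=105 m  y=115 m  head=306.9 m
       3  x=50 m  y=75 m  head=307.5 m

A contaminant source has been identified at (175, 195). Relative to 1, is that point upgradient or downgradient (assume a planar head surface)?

Differences from 1: to 2 (Δx, Δy, Δh) = (-70, 110, +2.6); to 3 = (-125, 70, +3.2).
Solve a·Δx + b·Δy = Δh: det = (-70)·70 − (-125)·110 = 8850.
∂h/∂x = [(+2.6)·70 − (+3.2)·110] / 8850 = -0.01921
∂h/∂y = [(-70)·(+3.2) − (-125)·(+2.6)] / 8850 = +0.01141
Head at (175, 195) = 304.3 + (-0.01921)·(0) + (+0.01141)·(190) = 306.47 m.
That is higher than the 304.3 m at 1, so the point is upgradient.

upgradient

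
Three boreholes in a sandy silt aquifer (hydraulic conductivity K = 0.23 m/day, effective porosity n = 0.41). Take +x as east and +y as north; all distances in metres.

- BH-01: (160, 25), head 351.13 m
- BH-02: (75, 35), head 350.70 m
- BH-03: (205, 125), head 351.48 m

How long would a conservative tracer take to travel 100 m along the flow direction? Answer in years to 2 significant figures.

With h = a·x + b·y + c and BH-01 as origin, the differences give:
  (-85)·a + 10·b = -0.43
  45·a + 100·b = +0.35
Eliminate b (×100 and ×10, subtract): -8950·a = -46.500 → a = ∂h/∂x = +0.005196
Back-substitute: b = ∂h/∂y = +0.001162.
|∇h| = √(0.005196² + 0.001162²) = 0.005324
Seepage velocity v = K·i/n = 0.23 × 0.005324 / 0.41 = 0.002987 m/day.
t = 100 / 0.002987 = 3.348e+04 days = 91.7 years.

92 years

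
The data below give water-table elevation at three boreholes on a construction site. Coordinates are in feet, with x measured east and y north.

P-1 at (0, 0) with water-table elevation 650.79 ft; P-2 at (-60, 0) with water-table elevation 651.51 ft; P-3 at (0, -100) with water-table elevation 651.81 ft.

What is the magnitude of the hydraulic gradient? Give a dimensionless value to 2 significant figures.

∂h/∂x = (651.51 − 650.79) / (-60 − 0) = -0.01200
∂h/∂y = (651.81 − 650.79) / (-100 − 0) = -0.01020
|∇h| = √(-0.01200² + -0.01020²) = 0.01575

0.016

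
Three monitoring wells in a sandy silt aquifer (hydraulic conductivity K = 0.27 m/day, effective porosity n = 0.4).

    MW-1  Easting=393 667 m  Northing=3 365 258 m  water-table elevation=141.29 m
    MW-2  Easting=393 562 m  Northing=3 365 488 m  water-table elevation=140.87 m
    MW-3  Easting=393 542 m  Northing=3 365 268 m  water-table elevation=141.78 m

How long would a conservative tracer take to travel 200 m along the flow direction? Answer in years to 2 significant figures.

140 years

Three-point gradient (reference MW-1): Δ to MW-2 = (-105, 230, -0.42), Δ to MW-3 = (-125, 10, +0.49).
∂h/∂x = -0.004220, ∂h/∂y = -0.003753 (det = 27700).
|∇h| = √(-0.004220² + -0.003753²) = 0.005647
Seepage velocity v = K·i/n = 0.27 × 0.005647 / 0.4 = 0.003812 m/day.
t = 200 / 0.003812 = 5.247e+04 days = 144 years.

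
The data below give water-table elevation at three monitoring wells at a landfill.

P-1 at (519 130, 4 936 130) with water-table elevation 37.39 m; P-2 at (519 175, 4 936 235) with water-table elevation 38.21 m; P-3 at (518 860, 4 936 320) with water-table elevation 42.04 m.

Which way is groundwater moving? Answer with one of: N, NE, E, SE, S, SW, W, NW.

SE

Three-point gradient (reference P-1): Δ to P-2 = (45, 105, +0.82), Δ to P-3 = (-270, 190, +4.65).
∂h/∂x = -0.009009, ∂h/∂y = +0.01167 (det = 36900).
Flow = −∇h = (+0.009009 east, -0.01167 north), which points southeast.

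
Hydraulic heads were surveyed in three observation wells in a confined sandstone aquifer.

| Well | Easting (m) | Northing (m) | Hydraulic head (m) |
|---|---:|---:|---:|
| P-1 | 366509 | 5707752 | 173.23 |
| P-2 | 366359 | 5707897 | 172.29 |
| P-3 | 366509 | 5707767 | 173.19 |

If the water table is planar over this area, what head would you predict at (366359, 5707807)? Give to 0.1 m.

With h = a·x + b·y + c and P-1 as origin, the differences give:
  (-150)·a + 145·b = -0.94
  0·a + 15·b = -0.04
Eliminate b (×15 and ×145, subtract): -2250·a = -8.300 → a = ∂h/∂x = +0.003689
Back-substitute: b = ∂h/∂y = -0.002667.
h(366359, 5707807) = 173.23 + (+0.003689)·(-150) + (-0.002667)·(55) = 173.23 -0.553 -0.147 = 172.530 m.

172.5 m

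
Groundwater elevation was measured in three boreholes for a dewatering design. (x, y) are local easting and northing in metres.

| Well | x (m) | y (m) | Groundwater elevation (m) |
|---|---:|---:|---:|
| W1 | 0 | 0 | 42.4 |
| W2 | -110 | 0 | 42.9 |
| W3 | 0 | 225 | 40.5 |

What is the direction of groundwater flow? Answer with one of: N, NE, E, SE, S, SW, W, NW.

∂h/∂x = (42.9 − 42.4) / (-110 − 0) = -0.004545
∂h/∂y = (40.5 − 42.4) / (225 − 0) = -0.008444
Flow = −∇h = (+0.004545 east, +0.008444 north), which points northeast.

NE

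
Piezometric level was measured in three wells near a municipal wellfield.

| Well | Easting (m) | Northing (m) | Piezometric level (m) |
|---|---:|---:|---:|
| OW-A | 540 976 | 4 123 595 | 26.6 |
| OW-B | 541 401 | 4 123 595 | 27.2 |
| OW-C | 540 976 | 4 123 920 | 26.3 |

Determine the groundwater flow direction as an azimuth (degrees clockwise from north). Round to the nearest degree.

∂h/∂x = (27.2 − 26.6) / (541401 − 540976) = +0.001412
∂h/∂y = (26.3 − 26.6) / (4123920 − 4123595) = -0.0009231
Flow direction (−∇h) has components (-0.001412 E, +0.0009231 N).
Azimuth = atan2(E, N) = atan2(-0.001412, +0.0009231) = 303.2° ≈ 303°.

303°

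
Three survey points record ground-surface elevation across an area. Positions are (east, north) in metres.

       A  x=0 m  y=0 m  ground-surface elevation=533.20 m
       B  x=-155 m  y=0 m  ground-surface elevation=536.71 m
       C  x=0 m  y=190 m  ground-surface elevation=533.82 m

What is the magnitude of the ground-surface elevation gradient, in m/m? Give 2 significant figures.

∂z/∂x = (536.71 − 533.20) / (-155 − 0) = -0.02265
∂z/∂y = (533.82 − 533.20) / (190 − 0) = +0.003263
|∇f| = √(-0.02265² + 0.003263²) = 0.02288 m/m

0.023 m/m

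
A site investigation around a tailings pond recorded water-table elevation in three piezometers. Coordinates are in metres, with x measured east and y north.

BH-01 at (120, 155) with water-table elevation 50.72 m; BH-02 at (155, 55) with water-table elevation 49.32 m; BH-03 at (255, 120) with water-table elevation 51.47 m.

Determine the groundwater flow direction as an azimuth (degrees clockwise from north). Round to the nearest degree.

210°

Taking BH-01 as reference: BH-02−BH-01 = (35, -100, -1.40); BH-03−BH-01 = (135, -35, +0.75).
Determinant of the coordinate differences = 35·(-35) − 135·(-100) = 12275.
∂h/∂x = [(-1.40)·(-35) − (+0.75)·(-100)] / 12275 = +0.01010
∂h/∂y = [35·(+0.75) − 135·(-1.40)] / 12275 = +0.01754
Flow direction (−∇h) has components (-0.01010 E, -0.01754 N).
Azimuth = atan2(E, N) = atan2(-0.01010, -0.01754) = 209.9° ≈ 210°.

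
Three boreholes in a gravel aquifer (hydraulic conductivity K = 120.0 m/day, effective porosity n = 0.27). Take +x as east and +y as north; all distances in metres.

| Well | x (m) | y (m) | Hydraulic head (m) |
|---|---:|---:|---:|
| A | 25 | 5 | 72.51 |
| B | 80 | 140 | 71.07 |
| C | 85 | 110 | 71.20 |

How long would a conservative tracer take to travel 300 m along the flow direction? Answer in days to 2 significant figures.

53 days

Taking A as reference: B−A = (55, 135, -1.44); C−A = (60, 105, -1.31).
Determinant of the coordinate differences = 55·105 − 60·135 = -2325.
∂h/∂x = [(-1.44)·105 − (-1.31)·135] / -2325 = -0.01103
∂h/∂y = [55·(-1.31) − 60·(-1.44)] / -2325 = -0.006172
|∇h| = √(-0.01103² + -0.006172²) = 0.01264
Seepage velocity v = K·i/n = 120.0 × 0.01264 / 0.27 = 5.618 m/day.
t = 300 / 5.618 = 53.4 days.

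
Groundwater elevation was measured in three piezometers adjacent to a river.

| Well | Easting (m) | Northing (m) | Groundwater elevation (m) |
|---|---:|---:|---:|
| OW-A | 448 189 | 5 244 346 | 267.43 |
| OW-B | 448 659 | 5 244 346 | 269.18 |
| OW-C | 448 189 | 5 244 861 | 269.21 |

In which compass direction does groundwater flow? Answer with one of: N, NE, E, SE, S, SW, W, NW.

∂h/∂x = (269.18 − 267.43) / (448659 − 448189) = +0.003723
∂h/∂y = (269.21 − 267.43) / (5244861 − 5244346) = +0.003456
Flow = −∇h = (-0.003723 east, -0.003456 north), which points southwest.

SW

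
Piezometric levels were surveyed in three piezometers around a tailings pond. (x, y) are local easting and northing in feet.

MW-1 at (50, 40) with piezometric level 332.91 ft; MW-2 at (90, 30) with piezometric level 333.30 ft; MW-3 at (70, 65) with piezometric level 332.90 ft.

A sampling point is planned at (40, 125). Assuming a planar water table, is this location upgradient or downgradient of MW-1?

Three-point gradient (reference MW-1): Δ to MW-2 = (40, -10, +0.39), Δ to MW-3 = (20, 25, -0.01).
∂h/∂x = +0.008042, ∂h/∂y = -0.006833 (det = 1200).
Head at (40, 125) = 332.91 + (+0.008042)·(-10) + (-0.006833)·(85) = 332.25 ft.
That is lower than the 332.91 ft at MW-1, so the point is downgradient.

downgradient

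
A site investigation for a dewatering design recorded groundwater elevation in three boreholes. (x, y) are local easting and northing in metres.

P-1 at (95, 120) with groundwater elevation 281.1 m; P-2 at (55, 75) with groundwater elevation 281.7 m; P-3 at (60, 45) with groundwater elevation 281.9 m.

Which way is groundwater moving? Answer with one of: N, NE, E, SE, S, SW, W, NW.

Taking P-1 as reference: P-2−P-1 = (-40, -45, +0.6); P-3−P-1 = (-35, -75, +0.8).
Determinant of the coordinate differences = (-40)·(-75) − (-35)·(-45) = 1425.
∂h/∂x = [(+0.6)·(-75) − (+0.8)·(-45)] / 1425 = -0.006316
∂h/∂y = [(-40)·(+0.8) − (-35)·(+0.6)] / 1425 = -0.007719
Flow = −∇h = (+0.006316 east, +0.007719 north), which points northeast.

NE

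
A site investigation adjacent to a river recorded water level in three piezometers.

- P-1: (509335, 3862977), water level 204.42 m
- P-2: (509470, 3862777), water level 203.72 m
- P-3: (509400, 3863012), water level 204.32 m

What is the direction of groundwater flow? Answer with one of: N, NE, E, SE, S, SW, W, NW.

Taking P-1 as reference: P-2−P-1 = (135, -200, -0.70); P-3−P-1 = (65, 35, -0.10).
Solve a·Δx + b·Δy = Δh: det = 135·35 − 65·(-200) = 17725.
∂h/∂x = [(-0.70)·35 − (-0.10)·(-200)] / 17725 = -0.002511
∂h/∂y = [135·(-0.10) − 65·(-0.70)] / 17725 = +0.001805
Flow = −∇h = (+0.002511 east, -0.001805 north), which points southeast.

SE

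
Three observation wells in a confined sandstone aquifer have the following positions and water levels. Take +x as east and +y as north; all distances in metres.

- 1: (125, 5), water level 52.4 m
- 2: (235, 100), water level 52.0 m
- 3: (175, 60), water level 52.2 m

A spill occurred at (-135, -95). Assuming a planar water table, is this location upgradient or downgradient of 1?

upgradient

Taking 1 as reference: 2−1 = (110, 95, -0.4); 3−1 = (50, 55, -0.2).
Determinant of the coordinate differences = 110·55 − 50·95 = 1300.
∂h/∂x = [(-0.4)·55 − (-0.2)·95] / 1300 = -0.002308
∂h/∂y = [110·(-0.2) − 50·(-0.4)] / 1300 = -0.001538
Head at (-135, -95) = 52.4 + (-0.002308)·(-260) + (-0.001538)·(-100) = 53.15 m.
That is higher than the 52.4 m at 1, so the point is upgradient.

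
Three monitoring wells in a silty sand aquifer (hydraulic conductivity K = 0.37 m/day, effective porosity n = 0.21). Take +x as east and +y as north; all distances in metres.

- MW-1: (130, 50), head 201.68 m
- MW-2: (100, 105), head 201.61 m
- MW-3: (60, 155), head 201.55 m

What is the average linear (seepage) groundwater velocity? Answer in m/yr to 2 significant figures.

0.94 m/yr

Taking MW-1 as reference: MW-2−MW-1 = (-30, 55, -0.07); MW-3−MW-1 = (-70, 105, -0.13).
Solve a·Δx + b·Δy = Δh: det = (-30)·105 − (-70)·55 = 700.
∂h/∂x = [(-0.07)·105 − (-0.13)·55] / 700 = -0.0002857
∂h/∂y = [(-30)·(-0.13) − (-70)·(-0.07)] / 700 = -0.001429
|∇h| = √(-0.0002857² + -0.001429²) = 0.001457
Seepage velocity v = K·i/n = 0.37 × 0.001457 / 0.21 = 0.002567 m/day = 0.9376 m/yr.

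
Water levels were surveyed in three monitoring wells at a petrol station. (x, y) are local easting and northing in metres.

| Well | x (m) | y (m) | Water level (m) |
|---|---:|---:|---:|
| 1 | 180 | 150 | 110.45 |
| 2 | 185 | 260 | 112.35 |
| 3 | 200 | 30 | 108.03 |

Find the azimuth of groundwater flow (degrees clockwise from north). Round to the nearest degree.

With h = a·x + b·y + c and 1 as origin, the differences give:
  5·a + 110·b = +1.90
  20·a + (-120)·b = -2.42
Eliminate b (×(-120) and ×110, subtract): -2800·a = 38.200 → a = ∂h/∂x = -0.01364
Back-substitute: b = ∂h/∂y = +0.01789.
Flow direction (−∇h) has components (+0.01364 E, -0.01789 N).
Azimuth = atan2(E, N) = atan2(+0.01364, -0.01789) = 142.7° ≈ 143°.

143°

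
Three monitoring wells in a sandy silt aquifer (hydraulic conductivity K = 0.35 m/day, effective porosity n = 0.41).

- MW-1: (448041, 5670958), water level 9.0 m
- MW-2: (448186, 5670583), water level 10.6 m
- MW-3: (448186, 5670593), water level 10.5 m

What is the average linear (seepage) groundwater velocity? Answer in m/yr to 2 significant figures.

Three-point gradient (reference MW-1): Δ to MW-2 = (145, -375, +1.6), Δ to MW-3 = (145, -365, +1.5).
∂h/∂x = -0.01483, ∂h/∂y = -0.010000 (det = 1450).
|∇h| = √(-0.01483² + -0.010000²) = 0.01789
Seepage velocity v = K·i/n = 0.35 × 0.01789 / 0.41 = 0.01527 m/day = 5.577 m/yr.

5.6 m/yr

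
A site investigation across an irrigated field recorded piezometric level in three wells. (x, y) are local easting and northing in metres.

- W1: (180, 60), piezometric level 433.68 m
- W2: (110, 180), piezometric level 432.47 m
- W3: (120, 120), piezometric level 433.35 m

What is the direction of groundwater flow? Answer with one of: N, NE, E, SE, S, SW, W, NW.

NE

With h = a·x + b·y + c and W1 as origin, the differences give:
  (-70)·a + 120·b = -1.21
  (-60)·a + 60·b = -0.33
Eliminate b (×60 and ×120, subtract): 3000·a = -33.000 → a = ∂h/∂x = -0.01100
Back-substitute: b = ∂h/∂y = -0.01650.
Flow = −∇h = (+0.01100 east, +0.01650 north), which points northeast.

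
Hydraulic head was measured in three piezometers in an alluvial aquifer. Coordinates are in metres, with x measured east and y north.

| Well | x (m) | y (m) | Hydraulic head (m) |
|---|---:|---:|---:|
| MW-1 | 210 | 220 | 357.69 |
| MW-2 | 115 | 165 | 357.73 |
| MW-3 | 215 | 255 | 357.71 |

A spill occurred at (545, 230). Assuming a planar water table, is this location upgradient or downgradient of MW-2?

With h = a·x + b·y + c and MW-1 as origin, the differences give:
  (-95)·a + (-55)·b = +0.04
  5·a + 35·b = +0.02
Eliminate b (×35 and ×(-55), subtract): -3050·a = 2.500 → a = ∂h/∂x = -0.0008197
Back-substitute: b = ∂h/∂y = +0.0006885.
Head at (545, 230) = 357.69 + (-0.0008197)·(335) + (+0.0006885)·(10) = 357.42 m.
That is lower than the 357.73 m at MW-2, so the point is downgradient.

downgradient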